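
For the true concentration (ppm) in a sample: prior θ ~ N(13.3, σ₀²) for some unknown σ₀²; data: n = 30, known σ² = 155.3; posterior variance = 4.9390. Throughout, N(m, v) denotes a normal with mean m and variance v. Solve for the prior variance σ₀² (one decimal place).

σ₀² = 107.6

For the Normal–Normal model with known σ², precisions add: τ_n = τ₀ + n/σ².
So 1/σ₀² = 1/4.9390 − 30/155.3 = 0.202470 − 0.193175 = 0.009295.
Hence σ₀² = 1/0.009295 ≈ 107.6.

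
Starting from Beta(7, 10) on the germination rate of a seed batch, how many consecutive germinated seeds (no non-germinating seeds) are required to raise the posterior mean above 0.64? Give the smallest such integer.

After k germinated seeds and 0 non-germinating seeds the posterior is Beta(7+k, 10), with mean (7+k)/(7+10+k).
Set (7+k)/(17+k) > 0.64 and solve: k > (0.64·17 − 7)/(1 − 0.64) = 10.778.
The smallest integer exceeding 10.778 is 11, and checking k=11: (18)/(28) = 0.6429 > 0.64.

k = 11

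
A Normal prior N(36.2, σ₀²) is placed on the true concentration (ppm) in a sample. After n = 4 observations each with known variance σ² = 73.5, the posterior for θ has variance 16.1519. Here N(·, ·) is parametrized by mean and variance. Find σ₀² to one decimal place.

For the Normal–Normal model with known σ², precisions add: τ_n = τ₀ + n/σ².
So 1/σ₀² = 1/16.1519 − 4/73.5 = 0.061912 − 0.054422 = 0.007490.
Hence σ₀² = 1/0.007490 ≈ 133.5.

σ₀² = 133.5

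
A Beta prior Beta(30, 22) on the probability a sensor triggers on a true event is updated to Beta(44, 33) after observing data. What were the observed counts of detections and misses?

14 detections and 11 misses

Under Beta–binomial conjugacy the posterior parameters are (a+s, b+f).
So s = 44 − 30 = 14 and f = 33 − 22 = 11.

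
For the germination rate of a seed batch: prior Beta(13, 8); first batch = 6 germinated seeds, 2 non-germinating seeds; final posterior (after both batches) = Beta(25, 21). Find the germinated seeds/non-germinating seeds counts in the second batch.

Sequential conjugate updates are equivalent to a single update on the pooled data, so total successes = posterior α − prior α and total failures = posterior β − prior β.
Total across both batches: 25−13=12 germinated seeds, 21−8=13 non-germinating seeds.
Subtract the first batch: 12−6=6 germinated seeds and 13−2=11 non-germinating seeds.

6 germinated seeds and 11 non-germinating seeds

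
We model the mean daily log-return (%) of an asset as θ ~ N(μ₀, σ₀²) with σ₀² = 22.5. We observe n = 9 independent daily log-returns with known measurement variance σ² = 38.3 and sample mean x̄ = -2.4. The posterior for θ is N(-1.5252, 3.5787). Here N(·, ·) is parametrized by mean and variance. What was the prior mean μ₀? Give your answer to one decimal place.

The posterior mean is a precision-weighted average: μ_n = (τ₀μ₀ + τ_data·x̄)/(τ₀+τ_data), with τ₀=1/σ₀² and τ_data=n/σ².
Here τ₀ = 1/22.5 = 0.044444 and τ_data = 9/38.3 = 0.234987, so τ_n = 0.279431.
Rearranging for μ₀: μ₀ = (μ_n·τ_n − τ_data·x̄)/τ₀ = (-1.5252·0.279431 − 0.234987·-2.4) / 0.044444 = 0.137781/0.044444 ≈ 3.1.

μ₀ = 3.1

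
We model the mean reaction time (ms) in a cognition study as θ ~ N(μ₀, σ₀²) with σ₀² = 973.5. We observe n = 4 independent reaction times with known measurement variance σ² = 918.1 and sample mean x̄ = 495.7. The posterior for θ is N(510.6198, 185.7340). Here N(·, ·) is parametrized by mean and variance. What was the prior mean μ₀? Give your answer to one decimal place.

μ₀ = 573.9

With known observation variance, the Normal–Normal posterior has precision τ_n = τ₀ + n/σ² and mean μ_n = (τ₀μ₀ + (n/σ²)x̄)/τ_n.
Here τ₀ = 1/973.5 = 0.001027 and τ_data = 4/918.1 = 0.004357, so τ_n = 0.005384.
Rearranging for μ₀: μ₀ = (μ_n·τ_n − τ_data·x̄)/τ₀ = (510.6198·0.005384 − 0.004357·495.7) / 0.001027 = 0.589412/0.001027 ≈ 573.9.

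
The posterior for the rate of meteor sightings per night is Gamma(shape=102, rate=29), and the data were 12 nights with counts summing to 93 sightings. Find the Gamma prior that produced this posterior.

Gamma(shape=9, rate=17)

Gamma–Poisson conjugacy: posterior shape = α + Σxᵢ, posterior rate = β + n.
So α = 102 − 93 = 9 and β = 29 − 12 = 17.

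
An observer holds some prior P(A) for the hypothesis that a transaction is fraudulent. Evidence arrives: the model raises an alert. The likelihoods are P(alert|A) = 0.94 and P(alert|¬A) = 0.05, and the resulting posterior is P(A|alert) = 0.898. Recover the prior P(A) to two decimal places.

In odds form, posterior odds = prior odds × likelihood ratio, so prior odds = posterior odds ÷ LR.
Posterior odds = 0.898/(1−0.898) = 8.8039. LR = 0.94/0.05 = 18.8000.
Prior odds = 8.8039/18.8000 = 0.4683, so P(A) = 0.4683/(1+0.4683) ≈ 0.32.

P(A) = 0.32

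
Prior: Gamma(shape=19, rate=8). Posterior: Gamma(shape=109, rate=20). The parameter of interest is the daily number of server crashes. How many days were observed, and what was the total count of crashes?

n = 12 days with total 90 crashes

A Gamma(α, β) prior (rate parametrization) on a Poisson rate with n observations summing to S gives posterior Gamma(α+S, β+n).
Matching: Σxᵢ = 109 − 19 = 90 and n = 20 − 8 = 12.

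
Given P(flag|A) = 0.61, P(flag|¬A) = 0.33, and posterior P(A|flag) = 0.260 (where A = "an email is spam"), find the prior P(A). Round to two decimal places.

P(A) = 0.16

Bayes' rule in odds form gives O(A|E) = O(A)·[P(E|A)/P(E|¬A)], hence O(A) = O(A|E)/LR.
Posterior odds = 0.260/(1−0.260) = 0.3514. LR = 0.61/0.33 = 1.8485.
Prior odds = 0.3514/1.8485 = 0.1901, so P(A) = 0.1901/(1+0.1901) ≈ 0.16.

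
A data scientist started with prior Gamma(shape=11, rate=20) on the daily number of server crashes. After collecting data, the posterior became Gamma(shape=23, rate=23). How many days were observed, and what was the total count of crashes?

n = 3 days with total 12 crashes

A Gamma(α, β) prior (rate parametrization) on a Poisson rate with n observations summing to S gives posterior Gamma(α+S, β+n).
Matching: Σxᵢ = 23 − 11 = 12 and n = 23 − 20 = 3.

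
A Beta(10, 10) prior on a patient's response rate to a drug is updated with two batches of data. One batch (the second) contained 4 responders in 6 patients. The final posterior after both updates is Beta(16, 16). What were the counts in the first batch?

Because Beta–binomial updating is additive in the counts, the combined data contributed (α_post−α_prior, β_post−β_prior) successes and failures.
Total across both batches: 16−10=6 responders, 16−10=6 non-responders.
Subtract the second batch: 6−4=2 responders and 6−2=4 non-responders.

2 responders and 4 non-responders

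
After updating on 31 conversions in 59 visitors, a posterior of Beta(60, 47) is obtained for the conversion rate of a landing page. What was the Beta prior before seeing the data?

Beta(29, 19)

Under Beta–binomial conjugacy the posterior parameters are (a+s, b+f).
So a = 60 − 31 = 29 and b = 47 − 28 = 19.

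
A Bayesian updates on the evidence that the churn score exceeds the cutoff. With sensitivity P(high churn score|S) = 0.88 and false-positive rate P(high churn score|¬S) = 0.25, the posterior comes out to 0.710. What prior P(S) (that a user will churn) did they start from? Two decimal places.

P(S) = 0.41

In odds form, posterior odds = prior odds × likelihood ratio, so prior odds = posterior odds ÷ LR.
Posterior odds = 0.710/(1−0.710) = 2.4483. LR = 0.88/0.25 = 3.5200.
Prior odds = 2.4483/3.5200 = 0.6955, so P(S) = 0.6955/(1+0.6955) ≈ 0.41.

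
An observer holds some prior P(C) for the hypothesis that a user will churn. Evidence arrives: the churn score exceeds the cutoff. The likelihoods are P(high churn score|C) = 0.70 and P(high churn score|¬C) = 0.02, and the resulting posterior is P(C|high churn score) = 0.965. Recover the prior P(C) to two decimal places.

In odds form, posterior odds = prior odds × likelihood ratio, so prior odds = posterior odds ÷ LR.
Posterior odds = 0.965/(1−0.965) = 27.5714. LR = 0.70/0.02 = 35.0000.
Prior odds = 27.5714/35.0000 = 0.7878, so P(C) = 0.7878/(1+0.7878) ≈ 0.44.

P(C) = 0.44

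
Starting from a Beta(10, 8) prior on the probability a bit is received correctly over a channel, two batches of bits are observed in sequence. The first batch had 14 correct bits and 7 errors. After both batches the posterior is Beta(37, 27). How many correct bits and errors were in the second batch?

Sequential conjugate updates are equivalent to a single update on the pooled data, so total successes = posterior α − prior α and total failures = posterior β − prior β.
Total across both batches: 37−10=27 correct bits, 27−8=19 errors.
Subtract the first batch: 27−14=13 correct bits and 19−7=12 errors.

13 correct bits and 12 errors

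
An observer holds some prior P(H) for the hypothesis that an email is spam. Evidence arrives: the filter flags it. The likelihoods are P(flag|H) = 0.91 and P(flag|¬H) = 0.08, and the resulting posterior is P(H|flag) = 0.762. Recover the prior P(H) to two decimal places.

Bayes' rule in odds form gives O(H|E) = O(H)·[P(E|H)/P(E|¬H)], hence O(H) = O(H|E)/LR.
Posterior odds = 0.762/(1−0.762) = 3.2017. LR = 0.91/0.08 = 11.3750.
Prior odds = 3.2017/11.3750 = 0.2815, so P(H) = 0.2815/(1+0.2815) ≈ 0.22.

P(H) = 0.22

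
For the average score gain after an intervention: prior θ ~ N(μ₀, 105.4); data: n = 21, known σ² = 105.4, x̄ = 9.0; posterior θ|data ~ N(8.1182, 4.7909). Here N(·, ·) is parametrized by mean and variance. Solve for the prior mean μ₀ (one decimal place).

μ₀ = -10.4

With known observation variance, the Normal–Normal posterior has precision τ_n = τ₀ + n/σ² and mean μ_n = (τ₀μ₀ + (n/σ²)x̄)/τ_n.
Here τ₀ = 1/105.4 = 0.009488 and τ_data = 21/105.4 = 0.199241, so τ_n = 0.208729.
Rearranging for μ₀: μ₀ = (μ_n·τ_n − τ_data·x̄)/τ₀ = (8.1182·0.208729 − 0.199241·9.0) / 0.009488 = -0.098665/0.009488 ≈ -10.4.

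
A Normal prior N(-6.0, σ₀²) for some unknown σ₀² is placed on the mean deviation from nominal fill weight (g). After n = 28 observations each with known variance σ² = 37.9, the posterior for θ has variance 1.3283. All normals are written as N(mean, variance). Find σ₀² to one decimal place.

For the Normal–Normal model with known σ², precisions add: τ_n = τ₀ + n/σ².
So 1/σ₀² = 1/1.3283 − 28/37.9 = 0.752842 − 0.738786 = 0.014056.
Hence σ₀² = 1/0.014056 ≈ 71.1.

σ₀² = 71.1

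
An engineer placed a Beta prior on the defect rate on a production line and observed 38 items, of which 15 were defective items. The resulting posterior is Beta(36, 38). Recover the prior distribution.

Beta(21, 15)

A Beta(a, b) prior with s successes and f failures in binomial data gives a Beta(a+s, b+f) posterior.
Subtract the data counts: 36−15=21, 38−23=15.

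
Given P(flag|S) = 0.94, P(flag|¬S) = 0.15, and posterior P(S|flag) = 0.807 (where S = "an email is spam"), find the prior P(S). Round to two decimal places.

In odds form, posterior odds = prior odds × likelihood ratio, so prior odds = posterior odds ÷ LR.
Posterior odds = 0.807/(1−0.807) = 4.1813. LR = 0.94/0.15 = 6.2667.
Prior odds = 4.1813/6.2667 = 0.6672, so P(S) = 0.6672/(1+0.6672) ≈ 0.40.

P(S) = 0.40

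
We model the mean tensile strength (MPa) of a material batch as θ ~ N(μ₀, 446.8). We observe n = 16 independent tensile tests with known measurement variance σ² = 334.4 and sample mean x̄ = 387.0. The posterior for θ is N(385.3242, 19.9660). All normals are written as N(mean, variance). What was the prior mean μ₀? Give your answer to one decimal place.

μ₀ = 349.5

With known observation variance, the Normal–Normal posterior has precision τ_n = τ₀ + n/σ² and mean μ_n = (τ₀μ₀ + (n/σ²)x̄)/τ_n.
Here τ₀ = 1/446.8 = 0.002238 and τ_data = 16/334.4 = 0.047847, so τ_n = 0.050085.
Rearranging for μ₀: μ₀ = (μ_n·τ_n − τ_data·x̄)/τ₀ = (385.3242·0.050085 − 0.047847·387.0) / 0.002238 = 0.782174/0.002238 ≈ 349.5.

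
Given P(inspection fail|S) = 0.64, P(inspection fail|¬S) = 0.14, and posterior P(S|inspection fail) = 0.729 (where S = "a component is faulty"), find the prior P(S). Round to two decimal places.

In odds form, posterior odds = prior odds × likelihood ratio, so prior odds = posterior odds ÷ LR.
Posterior odds = 0.729/(1−0.729) = 2.6900. LR = 0.64/0.14 = 4.5714.
Prior odds = 2.6900/4.5714 = 0.5884, so P(S) = 0.5884/(1+0.5884) ≈ 0.37.

P(S) = 0.37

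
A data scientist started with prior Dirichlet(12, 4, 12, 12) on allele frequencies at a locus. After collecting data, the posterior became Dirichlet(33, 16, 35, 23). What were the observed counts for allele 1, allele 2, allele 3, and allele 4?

For a Dirichlet(α) prior with multinomial counts c, the posterior is Dirichlet(α + c) componentwise.
Counts are posterior − prior componentwise: 33−12=21, 16−4=12, 35−12=23, 23−12=11.

counts (21, 12, 23, 11)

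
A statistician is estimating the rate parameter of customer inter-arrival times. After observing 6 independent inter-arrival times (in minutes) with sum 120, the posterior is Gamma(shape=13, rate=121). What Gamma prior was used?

Gamma–exponential conjugacy: posterior shape = α + n, posterior rate = β + Σtᵢ.
So α = 13 − 6 = 7 and β = 121 − 120 = 1.

Gamma(shape=7, rate=1)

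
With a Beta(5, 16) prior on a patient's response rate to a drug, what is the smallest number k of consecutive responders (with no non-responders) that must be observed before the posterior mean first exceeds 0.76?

After k responders and 0 non-responders the posterior is Beta(5+k, 16), with mean (5+k)/(5+16+k).
Set (5+k)/(21+k) > 0.76 and solve: k > (0.76·21 − 5)/(1 − 0.76) = 45.667.
The smallest integer exceeding 45.667 is 46.

k = 46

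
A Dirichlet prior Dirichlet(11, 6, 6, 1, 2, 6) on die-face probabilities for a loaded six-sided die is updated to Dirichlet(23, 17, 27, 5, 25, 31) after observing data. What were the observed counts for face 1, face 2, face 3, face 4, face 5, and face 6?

counts (12, 11, 21, 4, 23, 25)

For a Dirichlet(α) prior with multinomial counts c, the posterior is Dirichlet(α + c) componentwise.
Counts are posterior − prior componentwise: 23−11=12, 17−6=11, 27−6=21, 5−1=4, 25−2=23, 31−6=25.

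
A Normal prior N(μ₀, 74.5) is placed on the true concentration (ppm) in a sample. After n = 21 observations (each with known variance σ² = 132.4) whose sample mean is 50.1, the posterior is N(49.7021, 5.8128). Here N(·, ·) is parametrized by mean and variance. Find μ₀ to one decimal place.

The posterior mean is a precision-weighted average: μ_n = (τ₀μ₀ + τ_data·x̄)/(τ₀+τ_data), with τ₀=1/σ₀² and τ_data=n/σ².
Here τ₀ = 1/74.5 = 0.013423 and τ_data = 21/132.4 = 0.158610, so τ_n = 0.172033.
Rearranging for μ₀: μ₀ = (μ_n·τ_n − τ_data·x̄)/τ₀ = (49.7021·0.172033 − 0.158610·50.1) / 0.013423 = 0.604040/0.013423 ≈ 45.0.

μ₀ = 45.0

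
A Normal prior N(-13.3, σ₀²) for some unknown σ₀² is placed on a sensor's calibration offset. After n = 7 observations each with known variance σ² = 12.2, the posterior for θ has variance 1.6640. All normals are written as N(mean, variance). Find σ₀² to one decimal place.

σ₀² = 36.8

For the Normal–Normal model with known σ², precisions add: τ_n = τ₀ + n/σ².
So 1/σ₀² = 1/1.6640 − 7/12.2 = 0.600962 − 0.573770 = 0.027192.
Hence σ₀² = 1/0.027192 ≈ 36.8.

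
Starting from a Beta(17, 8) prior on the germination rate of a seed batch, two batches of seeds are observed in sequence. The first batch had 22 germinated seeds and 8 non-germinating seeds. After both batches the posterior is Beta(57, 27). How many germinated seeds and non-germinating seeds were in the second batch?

Sequential conjugate updates are equivalent to a single update on the pooled data, so total successes = posterior α − prior α and total failures = posterior β − prior β.
Total across both batches: 57−17=40 germinated seeds, 27−8=19 non-germinating seeds.
Subtract the first batch: 40−22=18 germinated seeds and 19−8=11 non-germinating seeds.

18 germinated seeds and 11 non-germinating seeds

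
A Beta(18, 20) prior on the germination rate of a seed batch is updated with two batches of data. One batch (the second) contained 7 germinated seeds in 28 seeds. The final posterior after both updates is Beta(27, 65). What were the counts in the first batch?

2 germinated seeds and 24 non-germinating seeds

Sequential conjugate updates are equivalent to a single update on the pooled data, so total successes = posterior α − prior α and total failures = posterior β − prior β.
Total across both batches: 27−18=9 germinated seeds, 65−20=45 non-germinating seeds.
Subtract the second batch: 9−7=2 germinated seeds and 45−21=24 non-germinating seeds.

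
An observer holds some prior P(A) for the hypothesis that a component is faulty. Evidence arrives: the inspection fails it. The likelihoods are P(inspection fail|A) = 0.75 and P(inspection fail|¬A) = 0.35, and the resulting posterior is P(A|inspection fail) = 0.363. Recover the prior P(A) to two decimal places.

In odds form, posterior odds = prior odds × likelihood ratio, so prior odds = posterior odds ÷ LR.
Posterior odds = 0.363/(1−0.363) = 0.5699. LR = 0.75/0.35 = 2.1429.
Prior odds = 0.5699/2.1429 = 0.2659, so P(A) = 0.2659/(1+0.2659) ≈ 0.21.

P(A) = 0.21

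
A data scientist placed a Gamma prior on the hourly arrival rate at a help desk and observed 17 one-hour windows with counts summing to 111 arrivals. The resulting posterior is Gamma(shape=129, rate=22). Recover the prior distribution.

A Gamma(α, β) prior (rate parametrization) on a Poisson rate with n observations summing to S gives posterior Gamma(α+S, β+n).
So α = 129 − 111 = 18 and β = 22 − 17 = 5.

Gamma(shape=18, rate=5)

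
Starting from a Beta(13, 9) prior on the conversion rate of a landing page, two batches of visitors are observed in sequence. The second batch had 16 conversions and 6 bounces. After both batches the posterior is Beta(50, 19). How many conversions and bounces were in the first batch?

21 conversions and 4 bounces

Because Beta–binomial updating is additive in the counts, the combined data contributed (α_post−α_prior, β_post−β_prior) successes and failures.
Total across both batches: 50−13=37 conversions, 19−9=10 bounces.
Subtract the second batch: 37−16=21 conversions and 10−6=4 bounces.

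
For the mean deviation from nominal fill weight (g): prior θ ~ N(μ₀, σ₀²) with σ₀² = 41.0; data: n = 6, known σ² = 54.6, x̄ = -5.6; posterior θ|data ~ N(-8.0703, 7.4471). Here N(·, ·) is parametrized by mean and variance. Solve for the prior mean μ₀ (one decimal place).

With known observation variance, the Normal–Normal posterior has precision τ_n = τ₀ + n/σ² and mean μ_n = (τ₀μ₀ + (n/σ²)x̄)/τ_n.
Here τ₀ = 1/41.0 = 0.024390 and τ_data = 6/54.6 = 0.109890, so τ_n = 0.134280.
Rearranging for μ₀: μ₀ = (μ_n·τ_n − τ_data·x̄)/τ₀ = (-8.0703·0.134280 − 0.109890·-5.6) / 0.024390 = -0.468296/0.024390 ≈ -19.2.

μ₀ = -19.2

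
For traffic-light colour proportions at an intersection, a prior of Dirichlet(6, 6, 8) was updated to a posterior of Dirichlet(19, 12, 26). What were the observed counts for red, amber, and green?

For a Dirichlet(α) prior with multinomial counts c, the posterior is Dirichlet(α + c) componentwise.
Counts are posterior − prior componentwise: 19−6=13, 12−6=6, 26−8=18.

counts (13, 6, 18)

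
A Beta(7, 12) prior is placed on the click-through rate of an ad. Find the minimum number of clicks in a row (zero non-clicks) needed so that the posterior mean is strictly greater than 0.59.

k = 11

After k clicks and 0 non-clicks the posterior is Beta(7+k, 12), with mean (7+k)/(7+12+k).
Set (7+k)/(19+k) > 0.59 and solve: k > (0.59·19 − 7)/(1 − 0.59) = 10.268.
The smallest integer exceeding 10.268 is 11, and checking k=11: (18)/(30) = 0.6000 > 0.59.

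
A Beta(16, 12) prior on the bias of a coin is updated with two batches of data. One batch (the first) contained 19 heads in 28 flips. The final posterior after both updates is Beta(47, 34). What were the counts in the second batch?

12 heads and 13 tails

Because Beta–binomial updating is additive in the counts, the combined data contributed (α_post−α_prior, β_post−β_prior) successes and failures.
Total across both batches: 47−16=31 heads, 34−12=22 tails.
Subtract the first batch: 31−19=12 heads and 22−9=13 tails.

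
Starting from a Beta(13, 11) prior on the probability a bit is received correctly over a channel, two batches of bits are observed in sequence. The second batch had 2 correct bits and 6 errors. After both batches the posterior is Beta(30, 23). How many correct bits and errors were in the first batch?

15 correct bits and 6 errors

Because Beta–binomial updating is additive in the counts, the combined data contributed (α_post−α_prior, β_post−β_prior) successes and failures.
Total across both batches: 30−13=17 correct bits, 23−11=12 errors.
Subtract the second batch: 17−2=15 correct bits and 12−6=6 errors.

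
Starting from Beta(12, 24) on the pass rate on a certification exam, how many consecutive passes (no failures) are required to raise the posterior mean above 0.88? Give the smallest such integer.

k = 165

After k passes and 0 failures the posterior is Beta(12+k, 24), with mean (12+k)/(12+24+k).
Set (12+k)/(36+k) > 0.88 and solve: k > (0.88·36 − 12)/(1 − 0.88) = 164.000.
The smallest integer exceeding 164.000 is 165, and checking k=165: (177)/(201) = 0.8806 > 0.88.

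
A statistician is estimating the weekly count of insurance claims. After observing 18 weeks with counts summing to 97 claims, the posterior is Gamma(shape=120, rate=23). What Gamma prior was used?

A Gamma(α, β) prior (rate parametrization) on a Poisson rate with n observations summing to S gives posterior Gamma(α+S, β+n).
So α = 120 − 97 = 23 and β = 23 − 18 = 5.

Gamma(shape=23, rate=5)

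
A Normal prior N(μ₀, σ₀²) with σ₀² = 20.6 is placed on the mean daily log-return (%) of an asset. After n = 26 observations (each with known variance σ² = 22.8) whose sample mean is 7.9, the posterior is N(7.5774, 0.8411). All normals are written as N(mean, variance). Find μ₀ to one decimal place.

μ₀ = 0.0

With known observation variance, the Normal–Normal posterior has precision τ_n = τ₀ + n/σ² and mean μ_n = (τ₀μ₀ + (n/σ²)x̄)/τ_n.
Here τ₀ = 1/20.6 = 0.048544 and τ_data = 26/22.8 = 1.140351, so τ_n = 1.188895.
Rearranging for μ₀: μ₀ = (μ_n·τ_n − τ_data·x̄)/τ₀ = (7.5774·1.188895 − 1.140351·7.9) / 0.048544 = -0.000040/0.048544 ≈ 0.0.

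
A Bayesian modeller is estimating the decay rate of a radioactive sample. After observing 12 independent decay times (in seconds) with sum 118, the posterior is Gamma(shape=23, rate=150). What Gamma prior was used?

Gamma(shape=11, rate=32)

Gamma–exponential conjugacy: posterior shape = α + n, posterior rate = β + Σtᵢ.
So α = 23 − 12 = 11 and β = 150 − 118 = 32.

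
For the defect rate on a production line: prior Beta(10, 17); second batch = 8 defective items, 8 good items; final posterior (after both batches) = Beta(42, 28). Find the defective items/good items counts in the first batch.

24 defective items and 3 good items

Because Beta–binomial updating is additive in the counts, the combined data contributed (α_post−α_prior, β_post−β_prior) successes and failures.
Total across both batches: 42−10=32 defective items, 28−17=11 good items.
Subtract the second batch: 32−8=24 defective items and 11−8=3 good items.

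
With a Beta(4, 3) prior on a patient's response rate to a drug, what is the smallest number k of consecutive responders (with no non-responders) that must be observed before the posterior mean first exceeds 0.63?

k = 2

After k responders and 0 non-responders the posterior is Beta(4+k, 3), with mean (4+k)/(4+3+k).
Set (4+k)/(7+k) > 0.63 and solve: k > (0.63·7 − 4)/(1 − 0.63) = 1.108.
The smallest integer exceeding 1.108 is 2.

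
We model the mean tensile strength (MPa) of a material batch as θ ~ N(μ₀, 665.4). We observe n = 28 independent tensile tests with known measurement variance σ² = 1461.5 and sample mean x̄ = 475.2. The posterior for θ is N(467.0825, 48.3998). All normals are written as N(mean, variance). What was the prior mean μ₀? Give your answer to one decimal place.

μ₀ = 363.6

With known observation variance, the Normal–Normal posterior has precision τ_n = τ₀ + n/σ² and mean μ_n = (τ₀μ₀ + (n/σ²)x̄)/τ_n.
Here τ₀ = 1/665.4 = 0.001503 and τ_data = 28/1461.5 = 0.019158, so τ_n = 0.020661.
Rearranging for μ₀: μ₀ = (μ_n·τ_n − τ_data·x̄)/τ₀ = (467.0825·0.020661 − 0.019158·475.2) / 0.001503 = 0.546510/0.001503 ≈ 363.6.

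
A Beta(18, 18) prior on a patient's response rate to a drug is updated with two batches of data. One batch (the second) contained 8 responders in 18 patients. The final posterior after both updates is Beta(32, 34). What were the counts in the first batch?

6 responders and 6 non-responders

Sequential conjugate updates are equivalent to a single update on the pooled data, so total successes = posterior α − prior α and total failures = posterior β − prior β.
Total across both batches: 32−18=14 responders, 34−18=16 non-responders.
Subtract the second batch: 14−8=6 responders and 16−10=6 non-responders.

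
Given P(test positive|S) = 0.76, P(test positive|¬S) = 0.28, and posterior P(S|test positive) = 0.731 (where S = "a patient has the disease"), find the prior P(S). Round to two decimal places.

P(S) = 0.50

In odds form, posterior odds = prior odds × likelihood ratio, so prior odds = posterior odds ÷ LR.
Posterior odds = 0.731/(1−0.731) = 2.7175. LR = 0.76/0.28 = 2.7143.
Prior odds = 2.7175/2.7143 = 1.0012, so P(S) = 1.0012/(1+1.0012) ≈ 0.50.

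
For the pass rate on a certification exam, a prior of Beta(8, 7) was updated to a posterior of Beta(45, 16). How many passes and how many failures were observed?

37 passes and 9 failures

Under Beta–binomial conjugacy the posterior parameters are (a+s, b+f).
Match parameters: s=45−8=37, f=16−7=9.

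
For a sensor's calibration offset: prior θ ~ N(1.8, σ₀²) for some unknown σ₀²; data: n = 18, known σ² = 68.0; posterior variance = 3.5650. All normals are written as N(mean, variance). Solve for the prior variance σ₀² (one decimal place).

For the Normal–Normal model with known σ², precisions add: τ_n = τ₀ + n/σ².
So 1/σ₀² = 1/3.5650 − 18/68.0 = 0.280505 − 0.264706 = 0.015799.
Hence σ₀² = 1/0.015799 ≈ 63.3.

σ₀² = 63.3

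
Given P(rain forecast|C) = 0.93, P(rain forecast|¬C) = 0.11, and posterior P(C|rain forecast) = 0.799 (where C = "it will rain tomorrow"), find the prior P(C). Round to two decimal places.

In odds form, posterior odds = prior odds × likelihood ratio, so prior odds = posterior odds ÷ LR.
Posterior odds = 0.799/(1−0.799) = 3.9751. LR = 0.93/0.11 = 8.4545.
Prior odds = 3.9751/8.4545 = 0.4702, so P(C) = 0.4702/(1+0.4702) ≈ 0.32.

P(C) = 0.32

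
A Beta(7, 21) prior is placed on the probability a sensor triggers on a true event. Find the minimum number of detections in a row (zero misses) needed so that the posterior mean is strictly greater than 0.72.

k = 48

After k detections and 0 misses the posterior is Beta(7+k, 21), with mean (7+k)/(7+21+k).
Set (7+k)/(28+k) > 0.72 and solve: k > (0.72·28 − 7)/(1 − 0.72) = 47.000.
The smallest integer exceeding 47.000 is 48.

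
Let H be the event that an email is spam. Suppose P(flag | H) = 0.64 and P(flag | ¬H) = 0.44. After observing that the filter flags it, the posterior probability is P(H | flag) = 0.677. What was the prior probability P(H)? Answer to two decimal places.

P(H) = 0.59

Bayes' rule in odds form gives O(H|E) = O(H)·[P(E|H)/P(E|¬H)], hence O(H) = O(H|E)/LR.
Posterior odds = 0.677/(1−0.677) = 2.0960. LR = 0.64/0.44 = 1.4545.
Prior odds = 2.0960/1.4545 = 1.4410, so P(H) = 1.4410/(1+1.4410) ≈ 0.59.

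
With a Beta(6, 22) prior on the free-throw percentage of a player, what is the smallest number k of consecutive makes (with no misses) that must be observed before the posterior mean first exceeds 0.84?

After k makes and 0 misses the posterior is Beta(6+k, 22), with mean (6+k)/(6+22+k).
Set (6+k)/(28+k) > 0.84 and solve: k > (0.84·28 − 6)/(1 − 0.84) = 109.500.
The smallest integer exceeding 109.500 is 110, and checking k=110: (116)/(138) = 0.8406 > 0.84.

k = 110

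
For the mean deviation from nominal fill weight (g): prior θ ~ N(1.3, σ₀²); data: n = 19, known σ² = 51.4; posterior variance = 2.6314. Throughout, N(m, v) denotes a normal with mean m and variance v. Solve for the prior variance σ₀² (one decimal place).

σ₀² = 96.4

For the Normal–Normal model with known σ², precisions add: τ_n = τ₀ + n/σ².
So 1/σ₀² = 1/2.6314 − 19/51.4 = 0.380026 − 0.369650 = 0.010376.
Hence σ₀² = 1/0.010376 ≈ 96.4.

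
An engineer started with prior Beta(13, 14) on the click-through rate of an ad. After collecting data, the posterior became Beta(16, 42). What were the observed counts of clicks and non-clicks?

Under Beta–binomial conjugacy the posterior parameters are (a+s, b+f).
Match parameters: s=16−13=3, f=42−14=28.

3 clicks and 28 non-clicks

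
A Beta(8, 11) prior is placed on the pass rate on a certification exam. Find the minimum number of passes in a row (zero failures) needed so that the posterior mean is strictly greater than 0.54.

After k passes and 0 failures the posterior is Beta(8+k, 11), with mean (8+k)/(8+11+k).
Set (8+k)/(19+k) > 0.54 and solve: k > (0.54·19 − 8)/(1 − 0.54) = 4.913.
The smallest integer exceeding 4.913 is 5, and checking k=5: (13)/(24) = 0.5417 > 0.54.

k = 5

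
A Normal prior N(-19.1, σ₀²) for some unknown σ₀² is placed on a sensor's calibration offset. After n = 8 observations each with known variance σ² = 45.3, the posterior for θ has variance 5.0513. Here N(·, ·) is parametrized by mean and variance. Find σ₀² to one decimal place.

σ₀² = 46.8

For the Normal–Normal model with known σ², precisions add: τ_n = τ₀ + n/σ².
So 1/σ₀² = 1/5.0513 − 8/45.3 = 0.197969 − 0.176600 = 0.021369.
Hence σ₀² = 1/0.021369 ≈ 46.8.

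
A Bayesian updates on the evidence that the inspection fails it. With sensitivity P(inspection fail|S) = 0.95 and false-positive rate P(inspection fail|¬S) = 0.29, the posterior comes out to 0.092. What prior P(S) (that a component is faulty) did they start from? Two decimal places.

Bayes' rule in odds form gives O(S|E) = O(S)·[P(E|S)/P(E|¬S)], hence O(S) = O(S|E)/LR.
Posterior odds = 0.092/(1−0.092) = 0.1013. LR = 0.95/0.29 = 3.2759.
Prior odds = 0.1013/3.2759 = 0.0309, so P(S) = 0.0309/(1+0.0309) ≈ 0.03.

P(S) = 0.03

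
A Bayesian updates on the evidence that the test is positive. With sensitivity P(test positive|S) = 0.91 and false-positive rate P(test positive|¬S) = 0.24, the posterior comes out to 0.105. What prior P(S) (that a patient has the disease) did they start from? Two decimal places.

In odds form, posterior odds = prior odds × likelihood ratio, so prior odds = posterior odds ÷ LR.
Posterior odds = 0.105/(1−0.105) = 0.1173. LR = 0.91/0.24 = 3.7917.
Prior odds = 0.1173/3.7917 = 0.0309, so P(S) = 0.0309/(1+0.0309) ≈ 0.03.

P(S) = 0.03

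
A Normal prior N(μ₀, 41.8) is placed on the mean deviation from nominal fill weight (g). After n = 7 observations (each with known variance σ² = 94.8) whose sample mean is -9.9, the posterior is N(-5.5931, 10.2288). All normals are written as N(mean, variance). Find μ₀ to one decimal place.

The posterior mean is a precision-weighted average: μ_n = (τ₀μ₀ + τ_data·x̄)/(τ₀+τ_data), with τ₀=1/σ₀² and τ_data=n/σ².
Here τ₀ = 1/41.8 = 0.023923 and τ_data = 7/94.8 = 0.073840, so τ_n = 0.097763.
Rearranging for μ₀: μ₀ = (μ_n·τ_n − τ_data·x̄)/τ₀ = (-5.5931·0.097763 − 0.073840·-9.9) / 0.023923 = 0.184218/0.023923 ≈ 7.7.

μ₀ = 7.7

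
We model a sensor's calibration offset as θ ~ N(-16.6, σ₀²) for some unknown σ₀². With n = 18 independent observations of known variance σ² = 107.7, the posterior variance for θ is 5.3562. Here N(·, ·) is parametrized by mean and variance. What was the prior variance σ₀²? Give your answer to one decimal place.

For the Normal–Normal model with known σ², precisions add: τ_n = τ₀ + n/σ².
So 1/σ₀² = 1/5.3562 − 18/107.7 = 0.186700 − 0.167131 = 0.019569.
Hence σ₀² = 1/0.019569 ≈ 51.1.

σ₀² = 51.1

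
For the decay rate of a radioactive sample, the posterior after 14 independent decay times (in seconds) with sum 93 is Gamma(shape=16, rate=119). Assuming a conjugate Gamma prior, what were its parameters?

Gamma(shape=2, rate=26)

For an exponential likelihood with a Gamma(α, β) prior on the rate, n observations with total T give posterior Gamma(α+n, β+T).
So α = 16 − 14 = 2 and β = 119 − 93 = 26.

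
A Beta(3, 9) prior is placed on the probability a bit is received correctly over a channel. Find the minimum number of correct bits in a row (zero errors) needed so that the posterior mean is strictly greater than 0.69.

k = 18

After k correct bits and 0 errors the posterior is Beta(3+k, 9), with mean (3+k)/(3+9+k).
Set (3+k)/(12+k) > 0.69 and solve: k > (0.69·12 − 3)/(1 − 0.69) = 17.032.
The smallest integer exceeding 17.032 is 18, and checking k=18: (21)/(30) = 0.7000 > 0.69.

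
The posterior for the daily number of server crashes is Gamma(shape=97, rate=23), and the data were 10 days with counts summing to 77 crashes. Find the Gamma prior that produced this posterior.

Gamma(shape=20, rate=13)

Gamma–Poisson conjugacy: posterior shape = α + Σxᵢ, posterior rate = β + n.
So α = 97 − 77 = 20 and β = 23 − 10 = 13.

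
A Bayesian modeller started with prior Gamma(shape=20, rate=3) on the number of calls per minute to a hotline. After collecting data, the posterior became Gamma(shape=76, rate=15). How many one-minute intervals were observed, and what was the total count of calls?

A Gamma(α, β) prior (rate parametrization) on a Poisson rate with n observations summing to S gives posterior Gamma(α+S, β+n).
Matching: Σxᵢ = 76 − 20 = 56 and n = 15 − 3 = 12.

n = 12 one-minute intervals with total 56 calls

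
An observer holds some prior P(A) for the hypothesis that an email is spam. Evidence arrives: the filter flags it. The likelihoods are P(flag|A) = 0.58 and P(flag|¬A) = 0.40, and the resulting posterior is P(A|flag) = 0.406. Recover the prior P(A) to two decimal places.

Bayes' rule in odds form gives O(A|E) = O(A)·[P(E|A)/P(E|¬A)], hence O(A) = O(A|E)/LR.
Posterior odds = 0.406/(1−0.406) = 0.6835. LR = 0.58/0.40 = 1.4500.
Prior odds = 0.6835/1.4500 = 0.4714, so P(A) = 0.4714/(1+0.4714) ≈ 0.32.

P(A) = 0.32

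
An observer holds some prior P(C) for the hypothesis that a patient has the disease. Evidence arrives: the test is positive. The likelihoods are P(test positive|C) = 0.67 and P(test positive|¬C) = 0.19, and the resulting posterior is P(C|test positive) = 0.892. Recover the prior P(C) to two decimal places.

P(C) = 0.70

In odds form, posterior odds = prior odds × likelihood ratio, so prior odds = posterior odds ÷ LR.
Posterior odds = 0.892/(1−0.892) = 8.2593. LR = 0.67/0.19 = 3.5263.
Prior odds = 8.2593/3.5263 = 2.3422, so P(C) = 2.3422/(1+2.3422) ≈ 0.70.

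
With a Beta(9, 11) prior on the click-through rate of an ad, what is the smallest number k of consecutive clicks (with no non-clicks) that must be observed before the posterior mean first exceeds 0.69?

After k clicks and 0 non-clicks the posterior is Beta(9+k, 11), with mean (9+k)/(9+11+k).
Set (9+k)/(20+k) > 0.69 and solve: k > (0.69·20 − 9)/(1 − 0.69) = 15.484.
The smallest integer exceeding 15.484 is 16, and checking k=16: (25)/(36) = 0.6944 > 0.69.

k = 16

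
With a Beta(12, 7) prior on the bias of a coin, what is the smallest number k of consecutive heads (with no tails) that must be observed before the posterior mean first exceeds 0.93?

k = 82

After k heads and 0 tails the posterior is Beta(12+k, 7), with mean (12+k)/(12+7+k).
Set (12+k)/(19+k) > 0.93 and solve: k > (0.93·19 − 12)/(1 − 0.93) = 81.000.
The smallest integer exceeding 81.000 is 82.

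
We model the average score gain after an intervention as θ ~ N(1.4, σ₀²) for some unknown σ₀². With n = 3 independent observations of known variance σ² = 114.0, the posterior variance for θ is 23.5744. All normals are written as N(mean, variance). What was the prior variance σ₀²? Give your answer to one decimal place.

For the Normal–Normal model with known σ², precisions add: τ_n = τ₀ + n/σ².
So 1/σ₀² = 1/23.5744 − 3/114.0 = 0.042419 − 0.026316 = 0.016103.
Hence σ₀² = 1/0.016103 ≈ 62.1.

σ₀² = 62.1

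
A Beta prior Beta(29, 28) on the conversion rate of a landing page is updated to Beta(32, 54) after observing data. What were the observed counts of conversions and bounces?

3 conversions and 26 bounces

A Beta(a, b) prior with s successes and f failures in binomial data gives a Beta(a+s, b+f) posterior.
Match parameters: s=32−29=3, f=54−28=26.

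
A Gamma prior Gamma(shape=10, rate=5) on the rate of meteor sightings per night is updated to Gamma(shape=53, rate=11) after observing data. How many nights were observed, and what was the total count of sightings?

A Gamma(α, β) prior (rate parametrization) on a Poisson rate with n observations summing to S gives posterior Gamma(α+S, β+n).
Matching: Σxᵢ = 53 − 10 = 43 and n = 11 − 5 = 6.

n = 6 nights with total 43 sightings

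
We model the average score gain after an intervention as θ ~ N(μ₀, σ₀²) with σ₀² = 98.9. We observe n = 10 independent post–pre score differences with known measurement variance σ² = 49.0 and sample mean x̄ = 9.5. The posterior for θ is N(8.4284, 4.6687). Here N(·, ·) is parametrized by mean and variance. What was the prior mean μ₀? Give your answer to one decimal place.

μ₀ = -13.2

The posterior mean is a precision-weighted average: μ_n = (τ₀μ₀ + τ_data·x̄)/(τ₀+τ_data), with τ₀=1/σ₀² and τ_data=n/σ².
Here τ₀ = 1/98.9 = 0.010111 and τ_data = 10/49.0 = 0.204082, so τ_n = 0.214193.
Rearranging for μ₀: μ₀ = (μ_n·τ_n − τ_data·x̄)/τ₀ = (8.4284·0.214193 − 0.204082·9.5) / 0.010111 = -0.133475/0.010111 ≈ -13.2.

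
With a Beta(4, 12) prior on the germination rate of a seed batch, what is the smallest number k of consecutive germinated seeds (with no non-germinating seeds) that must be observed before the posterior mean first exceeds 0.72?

After k germinated seeds and 0 non-germinating seeds the posterior is Beta(4+k, 12), with mean (4+k)/(4+12+k).
Set (4+k)/(16+k) > 0.72 and solve: k > (0.72·16 − 4)/(1 − 0.72) = 26.857.
The smallest integer exceeding 26.857 is 27, and checking k=27: (31)/(43) = 0.7209 > 0.72.

k = 27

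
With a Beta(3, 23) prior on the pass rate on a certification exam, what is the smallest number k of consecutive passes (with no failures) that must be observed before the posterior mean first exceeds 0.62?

After k passes and 0 failures the posterior is Beta(3+k, 23), with mean (3+k)/(3+23+k).
Set (3+k)/(26+k) > 0.62 and solve: k > (0.62·26 − 3)/(1 − 0.62) = 34.526.
The smallest integer exceeding 34.526 is 35.

k = 35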